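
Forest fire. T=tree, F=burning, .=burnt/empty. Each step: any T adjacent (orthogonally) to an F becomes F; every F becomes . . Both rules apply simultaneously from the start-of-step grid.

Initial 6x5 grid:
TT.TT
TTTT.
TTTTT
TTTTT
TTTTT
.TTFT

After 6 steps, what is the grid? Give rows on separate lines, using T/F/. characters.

Step 1: 3 trees catch fire, 1 burn out
  TT.TT
  TTTT.
  TTTTT
  TTTTT
  TTTFT
  .TF.F
Step 2: 4 trees catch fire, 3 burn out
  TT.TT
  TTTT.
  TTTTT
  TTTFT
  TTF.F
  .F...
Step 3: 4 trees catch fire, 4 burn out
  TT.TT
  TTTT.
  TTTFT
  TTF.F
  TF...
  .....
Step 4: 5 trees catch fire, 4 burn out
  TT.TT
  TTTF.
  TTF.F
  TF...
  F....
  .....
Step 5: 4 trees catch fire, 5 burn out
  TT.FT
  TTF..
  TF...
  F....
  .....
  .....
Step 6: 3 trees catch fire, 4 burn out
  TT..F
  TF...
  F....
  .....
  .....
  .....

TT..F
TF...
F....
.....
.....
.....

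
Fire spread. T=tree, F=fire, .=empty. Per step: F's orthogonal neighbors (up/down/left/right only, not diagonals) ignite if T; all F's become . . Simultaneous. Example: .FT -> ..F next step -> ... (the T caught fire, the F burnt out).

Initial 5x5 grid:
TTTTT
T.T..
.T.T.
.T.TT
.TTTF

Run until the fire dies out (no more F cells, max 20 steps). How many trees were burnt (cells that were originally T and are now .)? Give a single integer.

Answer: 8

Derivation:
Step 1: +2 fires, +1 burnt (F count now 2)
Step 2: +2 fires, +2 burnt (F count now 2)
Step 3: +2 fires, +2 burnt (F count now 2)
Step 4: +1 fires, +2 burnt (F count now 1)
Step 5: +1 fires, +1 burnt (F count now 1)
Step 6: +0 fires, +1 burnt (F count now 0)
Fire out after step 6
Initially T: 15, now '.': 18
Total burnt (originally-T cells now '.'): 8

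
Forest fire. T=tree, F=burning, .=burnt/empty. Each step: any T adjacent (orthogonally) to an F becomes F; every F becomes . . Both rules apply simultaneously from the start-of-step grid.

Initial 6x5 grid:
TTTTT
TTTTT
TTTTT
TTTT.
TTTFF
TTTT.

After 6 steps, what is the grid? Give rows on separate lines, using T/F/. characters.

Step 1: 3 trees catch fire, 2 burn out
  TTTTT
  TTTTT
  TTTTT
  TTTF.
  TTF..
  TTTF.
Step 2: 4 trees catch fire, 3 burn out
  TTTTT
  TTTTT
  TTTFT
  TTF..
  TF...
  TTF..
Step 3: 6 trees catch fire, 4 burn out
  TTTTT
  TTTFT
  TTF.F
  TF...
  F....
  TF...
Step 4: 6 trees catch fire, 6 burn out
  TTTFT
  TTF.F
  TF...
  F....
  .....
  F....
Step 5: 4 trees catch fire, 6 burn out
  TTF.F
  TF...
  F....
  .....
  .....
  .....
Step 6: 2 trees catch fire, 4 burn out
  TF...
  F....
  .....
  .....
  .....
  .....

TF...
F....
.....
.....
.....
.....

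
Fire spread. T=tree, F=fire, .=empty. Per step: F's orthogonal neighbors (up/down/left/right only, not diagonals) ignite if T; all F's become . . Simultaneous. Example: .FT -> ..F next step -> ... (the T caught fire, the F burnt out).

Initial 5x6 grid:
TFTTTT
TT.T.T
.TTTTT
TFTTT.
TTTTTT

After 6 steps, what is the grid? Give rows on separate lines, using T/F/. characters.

Step 1: 7 trees catch fire, 2 burn out
  F.FTTT
  TF.T.T
  .FTTTT
  F.FTT.
  TFTTTT
Step 2: 6 trees catch fire, 7 burn out
  ...FTT
  F..T.T
  ..FTTT
  ...FT.
  F.FTTT
Step 3: 5 trees catch fire, 6 burn out
  ....FT
  ...F.T
  ...FTT
  ....F.
  ...FTT
Step 4: 3 trees catch fire, 5 burn out
  .....F
  .....T
  ....FT
  ......
  ....FT
Step 5: 3 trees catch fire, 3 burn out
  ......
  .....F
  .....F
  ......
  .....F
Step 6: 0 trees catch fire, 3 burn out
  ......
  ......
  ......
  ......
  ......

......
......
......
......
......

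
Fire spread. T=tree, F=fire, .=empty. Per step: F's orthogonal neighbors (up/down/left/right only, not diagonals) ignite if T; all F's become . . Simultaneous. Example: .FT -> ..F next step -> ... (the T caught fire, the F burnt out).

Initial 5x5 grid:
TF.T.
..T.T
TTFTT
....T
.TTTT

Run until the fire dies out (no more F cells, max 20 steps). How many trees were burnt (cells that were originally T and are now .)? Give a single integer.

Answer: 12

Derivation:
Step 1: +4 fires, +2 burnt (F count now 4)
Step 2: +2 fires, +4 burnt (F count now 2)
Step 3: +2 fires, +2 burnt (F count now 2)
Step 4: +1 fires, +2 burnt (F count now 1)
Step 5: +1 fires, +1 burnt (F count now 1)
Step 6: +1 fires, +1 burnt (F count now 1)
Step 7: +1 fires, +1 burnt (F count now 1)
Step 8: +0 fires, +1 burnt (F count now 0)
Fire out after step 8
Initially T: 13, now '.': 24
Total burnt (originally-T cells now '.'): 12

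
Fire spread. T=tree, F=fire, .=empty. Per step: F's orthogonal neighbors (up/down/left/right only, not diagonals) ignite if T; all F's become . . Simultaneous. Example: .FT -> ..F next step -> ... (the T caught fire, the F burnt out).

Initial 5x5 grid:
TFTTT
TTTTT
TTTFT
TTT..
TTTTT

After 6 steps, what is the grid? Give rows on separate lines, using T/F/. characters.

Step 1: 6 trees catch fire, 2 burn out
  F.FTT
  TFTFT
  TTF.F
  TTT..
  TTTTT
Step 2: 6 trees catch fire, 6 burn out
  ...FT
  F.F.F
  TF...
  TTF..
  TTTTT
Step 3: 4 trees catch fire, 6 burn out
  ....F
  .....
  F....
  TF...
  TTFTT
Step 4: 3 trees catch fire, 4 burn out
  .....
  .....
  .....
  F....
  TF.FT
Step 5: 2 trees catch fire, 3 burn out
  .....
  .....
  .....
  .....
  F...F
Step 6: 0 trees catch fire, 2 burn out
  .....
  .....
  .....
  .....
  .....

.....
.....
.....
.....
.....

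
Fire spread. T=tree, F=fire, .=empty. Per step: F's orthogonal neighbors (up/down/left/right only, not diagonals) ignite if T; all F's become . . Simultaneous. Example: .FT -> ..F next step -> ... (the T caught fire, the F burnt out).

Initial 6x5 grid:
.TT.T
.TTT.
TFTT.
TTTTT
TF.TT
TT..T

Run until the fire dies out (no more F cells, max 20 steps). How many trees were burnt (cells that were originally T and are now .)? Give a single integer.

Step 1: +6 fires, +2 burnt (F count now 6)
Step 2: +6 fires, +6 burnt (F count now 6)
Step 3: +3 fires, +6 burnt (F count now 3)
Step 4: +2 fires, +3 burnt (F count now 2)
Step 5: +1 fires, +2 burnt (F count now 1)
Step 6: +1 fires, +1 burnt (F count now 1)
Step 7: +0 fires, +1 burnt (F count now 0)
Fire out after step 7
Initially T: 20, now '.': 29
Total burnt (originally-T cells now '.'): 19

Answer: 19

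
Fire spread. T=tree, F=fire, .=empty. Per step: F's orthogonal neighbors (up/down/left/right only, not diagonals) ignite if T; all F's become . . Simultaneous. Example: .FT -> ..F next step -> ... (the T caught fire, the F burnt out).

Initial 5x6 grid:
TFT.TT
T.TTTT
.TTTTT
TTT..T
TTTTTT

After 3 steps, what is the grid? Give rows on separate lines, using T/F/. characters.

Step 1: 2 trees catch fire, 1 burn out
  F.F.TT
  T.TTTT
  .TTTTT
  TTT..T
  TTTTTT
Step 2: 2 trees catch fire, 2 burn out
  ....TT
  F.FTTT
  .TTTTT
  TTT..T
  TTTTTT
Step 3: 2 trees catch fire, 2 burn out
  ....TT
  ...FTT
  .TFTTT
  TTT..T
  TTTTTT

....TT
...FTT
.TFTTT
TTT..T
TTTTTT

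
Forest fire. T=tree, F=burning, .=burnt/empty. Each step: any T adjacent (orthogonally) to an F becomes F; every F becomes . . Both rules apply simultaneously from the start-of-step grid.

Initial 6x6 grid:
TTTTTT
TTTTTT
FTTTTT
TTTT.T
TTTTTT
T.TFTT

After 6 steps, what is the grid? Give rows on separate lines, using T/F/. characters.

Step 1: 6 trees catch fire, 2 burn out
  TTTTTT
  FTTTTT
  .FTTTT
  FTTT.T
  TTTFTT
  T.F.FT
Step 2: 9 trees catch fire, 6 burn out
  FTTTTT
  .FTTTT
  ..FTTT
  .FTF.T
  FTF.FT
  T....F
Step 3: 7 trees catch fire, 9 burn out
  .FTTTT
  ..FTTT
  ...FTT
  ..F..T
  .F...F
  F.....
Step 4: 4 trees catch fire, 7 burn out
  ..FTTT
  ...FTT
  ....FT
  .....F
  ......
  ......
Step 5: 3 trees catch fire, 4 burn out
  ...FTT
  ....FT
  .....F
  ......
  ......
  ......
Step 6: 2 trees catch fire, 3 burn out
  ....FT
  .....F
  ......
  ......
  ......
  ......

....FT
.....F
......
......
......
......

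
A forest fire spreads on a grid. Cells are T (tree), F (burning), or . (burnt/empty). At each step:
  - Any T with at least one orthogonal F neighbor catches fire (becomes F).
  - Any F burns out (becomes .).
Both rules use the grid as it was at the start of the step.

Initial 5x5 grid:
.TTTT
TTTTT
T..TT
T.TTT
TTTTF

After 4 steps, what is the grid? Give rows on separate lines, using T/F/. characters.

Step 1: 2 trees catch fire, 1 burn out
  .TTTT
  TTTTT
  T..TT
  T.TTF
  TTTF.
Step 2: 3 trees catch fire, 2 burn out
  .TTTT
  TTTTT
  T..TF
  T.TF.
  TTF..
Step 3: 4 trees catch fire, 3 burn out
  .TTTT
  TTTTF
  T..F.
  T.F..
  TF...
Step 4: 3 trees catch fire, 4 burn out
  .TTTF
  TTTF.
  T....
  T....
  F....

.TTTF
TTTF.
T....
T....
F....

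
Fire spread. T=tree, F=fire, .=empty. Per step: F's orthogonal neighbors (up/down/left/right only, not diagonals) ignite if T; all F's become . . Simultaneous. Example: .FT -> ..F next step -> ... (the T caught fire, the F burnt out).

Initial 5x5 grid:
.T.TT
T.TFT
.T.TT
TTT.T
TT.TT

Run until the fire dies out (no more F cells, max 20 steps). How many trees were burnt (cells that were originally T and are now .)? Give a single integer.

Answer: 9

Derivation:
Step 1: +4 fires, +1 burnt (F count now 4)
Step 2: +2 fires, +4 burnt (F count now 2)
Step 3: +1 fires, +2 burnt (F count now 1)
Step 4: +1 fires, +1 burnt (F count now 1)
Step 5: +1 fires, +1 burnt (F count now 1)
Step 6: +0 fires, +1 burnt (F count now 0)
Fire out after step 6
Initially T: 17, now '.': 17
Total burnt (originally-T cells now '.'): 9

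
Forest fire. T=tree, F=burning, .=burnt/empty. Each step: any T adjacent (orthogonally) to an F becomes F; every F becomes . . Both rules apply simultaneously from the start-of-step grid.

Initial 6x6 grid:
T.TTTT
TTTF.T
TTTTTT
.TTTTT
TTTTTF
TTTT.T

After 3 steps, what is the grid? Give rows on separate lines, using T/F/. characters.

Step 1: 6 trees catch fire, 2 burn out
  T.TFTT
  TTF..T
  TTTFTT
  .TTTTF
  TTTTF.
  TTTT.F
Step 2: 9 trees catch fire, 6 burn out
  T.F.FT
  TF...T
  TTF.FF
  .TTFF.
  TTTF..
  TTTT..
Step 3: 7 trees catch fire, 9 burn out
  T....F
  F....F
  TF....
  .TF...
  TTF...
  TTTF..

T....F
F....F
TF....
.TF...
TTF...
TTTF..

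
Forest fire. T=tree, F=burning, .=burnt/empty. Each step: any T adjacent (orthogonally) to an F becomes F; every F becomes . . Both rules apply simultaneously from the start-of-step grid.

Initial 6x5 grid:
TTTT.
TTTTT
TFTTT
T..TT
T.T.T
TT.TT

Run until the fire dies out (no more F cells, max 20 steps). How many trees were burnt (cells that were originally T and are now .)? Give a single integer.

Answer: 22

Derivation:
Step 1: +3 fires, +1 burnt (F count now 3)
Step 2: +5 fires, +3 burnt (F count now 5)
Step 3: +6 fires, +5 burnt (F count now 6)
Step 4: +4 fires, +6 burnt (F count now 4)
Step 5: +2 fires, +4 burnt (F count now 2)
Step 6: +1 fires, +2 burnt (F count now 1)
Step 7: +1 fires, +1 burnt (F count now 1)
Step 8: +0 fires, +1 burnt (F count now 0)
Fire out after step 8
Initially T: 23, now '.': 29
Total burnt (originally-T cells now '.'): 22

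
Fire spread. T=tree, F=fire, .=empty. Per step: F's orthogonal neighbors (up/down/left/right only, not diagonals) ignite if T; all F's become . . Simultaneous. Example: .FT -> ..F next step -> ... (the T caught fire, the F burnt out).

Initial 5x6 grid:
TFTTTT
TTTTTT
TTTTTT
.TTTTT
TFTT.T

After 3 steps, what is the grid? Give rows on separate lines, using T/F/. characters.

Step 1: 6 trees catch fire, 2 burn out
  F.FTTT
  TFTTTT
  TTTTTT
  .FTTTT
  F.FT.T
Step 2: 6 trees catch fire, 6 burn out
  ...FTT
  F.FTTT
  TFTTTT
  ..FTTT
  ...F.T
Step 3: 5 trees catch fire, 6 burn out
  ....FT
  ...FTT
  F.FTTT
  ...FTT
  .....T

....FT
...FTT
F.FTTT
...FTT
.....T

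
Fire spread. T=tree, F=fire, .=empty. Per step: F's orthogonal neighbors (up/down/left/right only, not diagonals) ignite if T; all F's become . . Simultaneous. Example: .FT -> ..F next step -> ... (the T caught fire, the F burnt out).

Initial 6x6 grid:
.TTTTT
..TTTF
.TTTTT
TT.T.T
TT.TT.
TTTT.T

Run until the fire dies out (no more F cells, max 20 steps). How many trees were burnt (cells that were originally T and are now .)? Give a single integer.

Answer: 25

Derivation:
Step 1: +3 fires, +1 burnt (F count now 3)
Step 2: +4 fires, +3 burnt (F count now 4)
Step 3: +3 fires, +4 burnt (F count now 3)
Step 4: +3 fires, +3 burnt (F count now 3)
Step 5: +3 fires, +3 burnt (F count now 3)
Step 6: +3 fires, +3 burnt (F count now 3)
Step 7: +3 fires, +3 burnt (F count now 3)
Step 8: +2 fires, +3 burnt (F count now 2)
Step 9: +1 fires, +2 burnt (F count now 1)
Step 10: +0 fires, +1 burnt (F count now 0)
Fire out after step 10
Initially T: 26, now '.': 35
Total burnt (originally-T cells now '.'): 25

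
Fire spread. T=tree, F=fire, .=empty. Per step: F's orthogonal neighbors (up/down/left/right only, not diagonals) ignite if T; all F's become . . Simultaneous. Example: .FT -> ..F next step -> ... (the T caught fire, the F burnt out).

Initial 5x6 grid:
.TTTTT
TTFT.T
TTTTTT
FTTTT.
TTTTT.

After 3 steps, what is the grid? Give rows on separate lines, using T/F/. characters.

Step 1: 7 trees catch fire, 2 burn out
  .TFTTT
  TF.F.T
  FTFTTT
  .FTTT.
  FTTTT.
Step 2: 7 trees catch fire, 7 burn out
  .F.FTT
  F....T
  .F.FTT
  ..FTT.
  .FTTT.
Step 3: 4 trees catch fire, 7 burn out
  ....FT
  .....T
  ....FT
  ...FT.
  ..FTT.

....FT
.....T
....FT
...FT.
..FTT.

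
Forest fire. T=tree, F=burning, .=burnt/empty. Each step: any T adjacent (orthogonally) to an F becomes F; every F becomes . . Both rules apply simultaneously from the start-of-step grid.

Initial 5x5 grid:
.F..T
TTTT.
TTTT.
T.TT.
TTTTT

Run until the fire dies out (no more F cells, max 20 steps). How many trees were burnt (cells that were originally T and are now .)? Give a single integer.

Step 1: +1 fires, +1 burnt (F count now 1)
Step 2: +3 fires, +1 burnt (F count now 3)
Step 3: +3 fires, +3 burnt (F count now 3)
Step 4: +3 fires, +3 burnt (F count now 3)
Step 5: +3 fires, +3 burnt (F count now 3)
Step 6: +2 fires, +3 burnt (F count now 2)
Step 7: +1 fires, +2 burnt (F count now 1)
Step 8: +0 fires, +1 burnt (F count now 0)
Fire out after step 8
Initially T: 17, now '.': 24
Total burnt (originally-T cells now '.'): 16

Answer: 16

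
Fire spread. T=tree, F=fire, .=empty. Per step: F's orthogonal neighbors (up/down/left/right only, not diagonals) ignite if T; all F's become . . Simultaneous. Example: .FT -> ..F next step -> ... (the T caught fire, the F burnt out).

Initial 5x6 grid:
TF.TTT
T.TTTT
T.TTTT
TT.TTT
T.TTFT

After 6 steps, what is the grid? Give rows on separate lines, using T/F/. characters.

Step 1: 4 trees catch fire, 2 burn out
  F..TTT
  T.TTTT
  T.TTTT
  TT.TFT
  T.TF.F
Step 2: 5 trees catch fire, 4 burn out
  ...TTT
  F.TTTT
  T.TTFT
  TT.F.F
  T.F...
Step 3: 4 trees catch fire, 5 burn out
  ...TTT
  ..TTFT
  F.TF.F
  TT....
  T.....
Step 4: 5 trees catch fire, 4 burn out
  ...TFT
  ..TF.F
  ..F...
  FT....
  T.....
Step 5: 5 trees catch fire, 5 burn out
  ...F.F
  ..F...
  ......
  .F....
  F.....
Step 6: 0 trees catch fire, 5 burn out
  ......
  ......
  ......
  ......
  ......

......
......
......
......
......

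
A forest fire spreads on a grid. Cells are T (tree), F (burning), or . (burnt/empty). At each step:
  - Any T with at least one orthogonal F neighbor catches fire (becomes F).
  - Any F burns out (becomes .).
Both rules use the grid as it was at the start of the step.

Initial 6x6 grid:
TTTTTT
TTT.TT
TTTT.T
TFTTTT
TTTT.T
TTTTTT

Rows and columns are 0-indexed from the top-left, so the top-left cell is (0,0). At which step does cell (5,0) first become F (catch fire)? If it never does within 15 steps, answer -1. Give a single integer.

Step 1: cell (5,0)='T' (+4 fires, +1 burnt)
Step 2: cell (5,0)='T' (+7 fires, +4 burnt)
Step 3: cell (5,0)='F' (+8 fires, +7 burnt)
  -> target ignites at step 3
Step 4: cell (5,0)='.' (+4 fires, +8 burnt)
Step 5: cell (5,0)='.' (+4 fires, +4 burnt)
Step 6: cell (5,0)='.' (+3 fires, +4 burnt)
Step 7: cell (5,0)='.' (+2 fires, +3 burnt)
Step 8: cell (5,0)='.' (+0 fires, +2 burnt)
  fire out at step 8

3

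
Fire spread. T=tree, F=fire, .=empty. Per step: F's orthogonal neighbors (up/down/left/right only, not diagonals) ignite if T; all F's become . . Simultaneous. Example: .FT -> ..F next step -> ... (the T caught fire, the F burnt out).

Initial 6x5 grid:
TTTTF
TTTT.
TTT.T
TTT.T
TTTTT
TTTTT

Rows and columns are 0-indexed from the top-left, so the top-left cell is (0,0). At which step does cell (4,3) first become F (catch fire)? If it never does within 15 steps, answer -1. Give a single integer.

Step 1: cell (4,3)='T' (+1 fires, +1 burnt)
Step 2: cell (4,3)='T' (+2 fires, +1 burnt)
Step 3: cell (4,3)='T' (+2 fires, +2 burnt)
Step 4: cell (4,3)='T' (+3 fires, +2 burnt)
Step 5: cell (4,3)='T' (+3 fires, +3 burnt)
Step 6: cell (4,3)='T' (+3 fires, +3 burnt)
Step 7: cell (4,3)='F' (+4 fires, +3 burnt)
  -> target ignites at step 7
Step 8: cell (4,3)='.' (+4 fires, +4 burnt)
Step 9: cell (4,3)='.' (+3 fires, +4 burnt)
Step 10: cell (4,3)='.' (+1 fires, +3 burnt)
Step 11: cell (4,3)='.' (+0 fires, +1 burnt)
  fire out at step 11

7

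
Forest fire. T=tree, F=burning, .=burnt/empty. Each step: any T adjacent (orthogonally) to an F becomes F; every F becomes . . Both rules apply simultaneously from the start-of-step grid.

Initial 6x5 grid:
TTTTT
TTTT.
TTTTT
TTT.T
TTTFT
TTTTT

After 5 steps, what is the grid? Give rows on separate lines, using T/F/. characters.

Step 1: 3 trees catch fire, 1 burn out
  TTTTT
  TTTT.
  TTTTT
  TTT.T
  TTF.F
  TTTFT
Step 2: 5 trees catch fire, 3 burn out
  TTTTT
  TTTT.
  TTTTT
  TTF.F
  TF...
  TTF.F
Step 3: 5 trees catch fire, 5 burn out
  TTTTT
  TTTT.
  TTFTF
  TF...
  F....
  TF...
Step 4: 5 trees catch fire, 5 burn out
  TTTTT
  TTFT.
  TF.F.
  F....
  .....
  F....
Step 5: 4 trees catch fire, 5 burn out
  TTFTT
  TF.F.
  F....
  .....
  .....
  .....

TTFTT
TF.F.
F....
.....
.....
.....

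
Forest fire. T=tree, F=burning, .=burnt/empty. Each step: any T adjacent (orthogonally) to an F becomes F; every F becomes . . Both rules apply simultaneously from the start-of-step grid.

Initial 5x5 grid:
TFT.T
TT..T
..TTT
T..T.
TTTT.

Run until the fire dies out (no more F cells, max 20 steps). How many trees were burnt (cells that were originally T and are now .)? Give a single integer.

Answer: 4

Derivation:
Step 1: +3 fires, +1 burnt (F count now 3)
Step 2: +1 fires, +3 burnt (F count now 1)
Step 3: +0 fires, +1 burnt (F count now 0)
Fire out after step 3
Initially T: 15, now '.': 14
Total burnt (originally-T cells now '.'): 4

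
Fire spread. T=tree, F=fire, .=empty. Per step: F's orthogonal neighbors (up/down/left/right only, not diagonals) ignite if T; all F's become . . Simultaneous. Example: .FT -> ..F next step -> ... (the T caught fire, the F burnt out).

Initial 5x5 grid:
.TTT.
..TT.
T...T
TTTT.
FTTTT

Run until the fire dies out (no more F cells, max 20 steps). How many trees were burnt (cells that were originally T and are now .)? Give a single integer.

Answer: 9

Derivation:
Step 1: +2 fires, +1 burnt (F count now 2)
Step 2: +3 fires, +2 burnt (F count now 3)
Step 3: +2 fires, +3 burnt (F count now 2)
Step 4: +2 fires, +2 burnt (F count now 2)
Step 5: +0 fires, +2 burnt (F count now 0)
Fire out after step 5
Initially T: 15, now '.': 19
Total burnt (originally-T cells now '.'): 9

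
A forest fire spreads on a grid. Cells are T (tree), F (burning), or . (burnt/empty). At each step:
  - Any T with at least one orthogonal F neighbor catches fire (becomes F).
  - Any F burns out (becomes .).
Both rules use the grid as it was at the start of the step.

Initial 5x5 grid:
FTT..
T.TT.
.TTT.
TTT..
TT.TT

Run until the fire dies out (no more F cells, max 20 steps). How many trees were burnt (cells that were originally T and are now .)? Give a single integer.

Answer: 13

Derivation:
Step 1: +2 fires, +1 burnt (F count now 2)
Step 2: +1 fires, +2 burnt (F count now 1)
Step 3: +1 fires, +1 burnt (F count now 1)
Step 4: +2 fires, +1 burnt (F count now 2)
Step 5: +3 fires, +2 burnt (F count now 3)
Step 6: +1 fires, +3 burnt (F count now 1)
Step 7: +2 fires, +1 burnt (F count now 2)
Step 8: +1 fires, +2 burnt (F count now 1)
Step 9: +0 fires, +1 burnt (F count now 0)
Fire out after step 9
Initially T: 15, now '.': 23
Total burnt (originally-T cells now '.'): 13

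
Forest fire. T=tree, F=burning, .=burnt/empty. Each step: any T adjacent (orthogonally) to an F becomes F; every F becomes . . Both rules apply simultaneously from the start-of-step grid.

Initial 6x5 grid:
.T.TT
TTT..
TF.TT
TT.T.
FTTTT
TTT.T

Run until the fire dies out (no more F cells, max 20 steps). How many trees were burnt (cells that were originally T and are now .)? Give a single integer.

Answer: 18

Derivation:
Step 1: +6 fires, +2 burnt (F count now 6)
Step 2: +5 fires, +6 burnt (F count now 5)
Step 3: +2 fires, +5 burnt (F count now 2)
Step 4: +2 fires, +2 burnt (F count now 2)
Step 5: +2 fires, +2 burnt (F count now 2)
Step 6: +1 fires, +2 burnt (F count now 1)
Step 7: +0 fires, +1 burnt (F count now 0)
Fire out after step 7
Initially T: 20, now '.': 28
Total burnt (originally-T cells now '.'): 18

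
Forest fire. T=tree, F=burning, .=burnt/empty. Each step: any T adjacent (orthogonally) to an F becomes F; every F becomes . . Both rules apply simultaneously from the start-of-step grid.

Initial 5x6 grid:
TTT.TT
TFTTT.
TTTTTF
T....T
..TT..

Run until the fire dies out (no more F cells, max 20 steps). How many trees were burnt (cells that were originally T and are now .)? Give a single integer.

Step 1: +6 fires, +2 burnt (F count now 6)
Step 2: +7 fires, +6 burnt (F count now 7)
Step 3: +2 fires, +7 burnt (F count now 2)
Step 4: +1 fires, +2 burnt (F count now 1)
Step 5: +0 fires, +1 burnt (F count now 0)
Fire out after step 5
Initially T: 18, now '.': 28
Total burnt (originally-T cells now '.'): 16

Answer: 16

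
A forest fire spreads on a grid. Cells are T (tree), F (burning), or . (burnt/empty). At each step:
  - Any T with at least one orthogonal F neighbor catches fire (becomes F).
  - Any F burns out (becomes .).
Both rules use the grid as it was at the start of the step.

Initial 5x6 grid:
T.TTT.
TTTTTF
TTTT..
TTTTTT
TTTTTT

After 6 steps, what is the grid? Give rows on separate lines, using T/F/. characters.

Step 1: 1 trees catch fire, 1 burn out
  T.TTT.
  TTTTF.
  TTTT..
  TTTTTT
  TTTTTT
Step 2: 2 trees catch fire, 1 burn out
  T.TTF.
  TTTF..
  TTTT..
  TTTTTT
  TTTTTT
Step 3: 3 trees catch fire, 2 burn out
  T.TF..
  TTF...
  TTTF..
  TTTTTT
  TTTTTT
Step 4: 4 trees catch fire, 3 burn out
  T.F...
  TF....
  TTF...
  TTTFTT
  TTTTTT
Step 5: 5 trees catch fire, 4 burn out
  T.....
  F.....
  TF....
  TTF.FT
  TTTFTT
Step 6: 6 trees catch fire, 5 burn out
  F.....
  ......
  F.....
  TF...F
  TTF.FT

F.....
......
F.....
TF...F
TTF.FT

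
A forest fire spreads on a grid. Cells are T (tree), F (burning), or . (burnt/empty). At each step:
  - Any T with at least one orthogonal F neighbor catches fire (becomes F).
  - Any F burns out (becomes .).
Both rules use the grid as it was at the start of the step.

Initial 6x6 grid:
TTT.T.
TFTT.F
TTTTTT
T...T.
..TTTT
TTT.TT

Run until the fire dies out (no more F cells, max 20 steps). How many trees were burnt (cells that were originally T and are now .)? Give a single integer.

Answer: 23

Derivation:
Step 1: +5 fires, +2 burnt (F count now 5)
Step 2: +6 fires, +5 burnt (F count now 6)
Step 3: +3 fires, +6 burnt (F count now 3)
Step 4: +1 fires, +3 burnt (F count now 1)
Step 5: +3 fires, +1 burnt (F count now 3)
Step 6: +2 fires, +3 burnt (F count now 2)
Step 7: +1 fires, +2 burnt (F count now 1)
Step 8: +1 fires, +1 burnt (F count now 1)
Step 9: +1 fires, +1 burnt (F count now 1)
Step 10: +0 fires, +1 burnt (F count now 0)
Fire out after step 10
Initially T: 24, now '.': 35
Total burnt (originally-T cells now '.'): 23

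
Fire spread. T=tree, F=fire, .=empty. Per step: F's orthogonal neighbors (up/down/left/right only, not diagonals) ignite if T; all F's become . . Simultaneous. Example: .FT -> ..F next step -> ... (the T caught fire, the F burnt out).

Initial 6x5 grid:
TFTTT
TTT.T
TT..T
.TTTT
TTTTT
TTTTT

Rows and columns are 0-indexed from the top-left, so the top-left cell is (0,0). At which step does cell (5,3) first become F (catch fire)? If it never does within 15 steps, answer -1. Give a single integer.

Step 1: cell (5,3)='T' (+3 fires, +1 burnt)
Step 2: cell (5,3)='T' (+4 fires, +3 burnt)
Step 3: cell (5,3)='T' (+3 fires, +4 burnt)
Step 4: cell (5,3)='T' (+3 fires, +3 burnt)
Step 5: cell (5,3)='T' (+5 fires, +3 burnt)
Step 6: cell (5,3)='T' (+4 fires, +5 burnt)
Step 7: cell (5,3)='F' (+2 fires, +4 burnt)
  -> target ignites at step 7
Step 8: cell (5,3)='.' (+1 fires, +2 burnt)
Step 9: cell (5,3)='.' (+0 fires, +1 burnt)
  fire out at step 9

7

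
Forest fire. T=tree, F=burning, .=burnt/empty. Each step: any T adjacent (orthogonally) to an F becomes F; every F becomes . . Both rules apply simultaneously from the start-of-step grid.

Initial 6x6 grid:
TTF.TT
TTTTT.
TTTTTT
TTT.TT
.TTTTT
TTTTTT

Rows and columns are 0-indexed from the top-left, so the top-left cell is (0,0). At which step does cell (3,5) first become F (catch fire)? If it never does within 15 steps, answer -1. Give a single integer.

Step 1: cell (3,5)='T' (+2 fires, +1 burnt)
Step 2: cell (3,5)='T' (+4 fires, +2 burnt)
Step 3: cell (3,5)='T' (+5 fires, +4 burnt)
Step 4: cell (3,5)='T' (+5 fires, +5 burnt)
Step 5: cell (3,5)='T' (+7 fires, +5 burnt)
Step 6: cell (3,5)='F' (+4 fires, +7 burnt)
  -> target ignites at step 6
Step 7: cell (3,5)='.' (+3 fires, +4 burnt)
Step 8: cell (3,5)='.' (+1 fires, +3 burnt)
Step 9: cell (3,5)='.' (+0 fires, +1 burnt)
  fire out at step 9

6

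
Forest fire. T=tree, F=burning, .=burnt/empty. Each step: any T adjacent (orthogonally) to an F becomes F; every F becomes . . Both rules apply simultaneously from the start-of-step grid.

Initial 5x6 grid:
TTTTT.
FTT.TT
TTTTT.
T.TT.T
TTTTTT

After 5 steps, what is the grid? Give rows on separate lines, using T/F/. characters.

Step 1: 3 trees catch fire, 1 burn out
  FTTTT.
  .FT.TT
  FTTTT.
  T.TT.T
  TTTTTT
Step 2: 4 trees catch fire, 3 burn out
  .FTTT.
  ..F.TT
  .FTTT.
  F.TT.T
  TTTTTT
Step 3: 3 trees catch fire, 4 burn out
  ..FTT.
  ....TT
  ..FTT.
  ..TT.T
  FTTTTT
Step 4: 4 trees catch fire, 3 burn out
  ...FT.
  ....TT
  ...FT.
  ..FT.T
  .FTTTT
Step 5: 4 trees catch fire, 4 burn out
  ....F.
  ....TT
  ....F.
  ...F.T
  ..FTTT

....F.
....TT
....F.
...F.T
..FTTT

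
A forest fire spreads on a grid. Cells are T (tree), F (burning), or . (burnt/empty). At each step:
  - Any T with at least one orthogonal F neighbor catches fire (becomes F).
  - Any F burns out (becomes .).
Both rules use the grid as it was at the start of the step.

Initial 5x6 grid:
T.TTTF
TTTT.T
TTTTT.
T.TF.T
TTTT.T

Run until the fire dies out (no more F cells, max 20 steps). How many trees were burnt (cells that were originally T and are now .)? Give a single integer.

Step 1: +5 fires, +2 burnt (F count now 5)
Step 2: +5 fires, +5 burnt (F count now 5)
Step 3: +4 fires, +5 burnt (F count now 4)
Step 4: +3 fires, +4 burnt (F count now 3)
Step 5: +2 fires, +3 burnt (F count now 2)
Step 6: +1 fires, +2 burnt (F count now 1)
Step 7: +0 fires, +1 burnt (F count now 0)
Fire out after step 7
Initially T: 22, now '.': 28
Total burnt (originally-T cells now '.'): 20

Answer: 20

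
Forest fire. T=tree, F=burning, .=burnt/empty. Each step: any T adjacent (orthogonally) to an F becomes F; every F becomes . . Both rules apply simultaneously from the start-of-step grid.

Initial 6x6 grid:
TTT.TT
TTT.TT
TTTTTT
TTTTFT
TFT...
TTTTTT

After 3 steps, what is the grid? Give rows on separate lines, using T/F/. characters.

Step 1: 7 trees catch fire, 2 burn out
  TTT.TT
  TTT.TT
  TTTTFT
  TFTF.F
  F.F...
  TFTTTT
Step 2: 8 trees catch fire, 7 burn out
  TTT.TT
  TTT.FT
  TFTF.F
  F.F...
  ......
  F.FTTT
Step 3: 6 trees catch fire, 8 burn out
  TTT.FT
  TFT..F
  F.F...
  ......
  ......
  ...FTT

TTT.FT
TFT..F
F.F...
......
......
...FTT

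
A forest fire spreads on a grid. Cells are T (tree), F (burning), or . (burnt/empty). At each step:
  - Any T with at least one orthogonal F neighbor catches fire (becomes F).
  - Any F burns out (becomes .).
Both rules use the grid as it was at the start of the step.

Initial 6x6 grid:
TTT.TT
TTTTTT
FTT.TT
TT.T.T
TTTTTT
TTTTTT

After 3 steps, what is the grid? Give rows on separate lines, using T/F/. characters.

Step 1: 3 trees catch fire, 1 burn out
  TTT.TT
  FTTTTT
  .FT.TT
  FT.T.T
  TTTTTT
  TTTTTT
Step 2: 5 trees catch fire, 3 burn out
  FTT.TT
  .FTTTT
  ..F.TT
  .F.T.T
  FTTTTT
  TTTTTT
Step 3: 4 trees catch fire, 5 burn out
  .FT.TT
  ..FTTT
  ....TT
  ...T.T
  .FTTTT
  FTTTTT

.FT.TT
..FTTT
....TT
...T.T
.FTTTT
FTTTTT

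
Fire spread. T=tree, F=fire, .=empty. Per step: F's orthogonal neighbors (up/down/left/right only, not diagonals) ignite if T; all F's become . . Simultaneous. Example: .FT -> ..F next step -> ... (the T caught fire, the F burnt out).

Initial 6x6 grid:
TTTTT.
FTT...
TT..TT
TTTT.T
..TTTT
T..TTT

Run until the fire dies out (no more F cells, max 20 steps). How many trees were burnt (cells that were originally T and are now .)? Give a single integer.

Step 1: +3 fires, +1 burnt (F count now 3)
Step 2: +4 fires, +3 burnt (F count now 4)
Step 3: +2 fires, +4 burnt (F count now 2)
Step 4: +2 fires, +2 burnt (F count now 2)
Step 5: +3 fires, +2 burnt (F count now 3)
Step 6: +1 fires, +3 burnt (F count now 1)
Step 7: +2 fires, +1 burnt (F count now 2)
Step 8: +2 fires, +2 burnt (F count now 2)
Step 9: +2 fires, +2 burnt (F count now 2)
Step 10: +1 fires, +2 burnt (F count now 1)
Step 11: +1 fires, +1 burnt (F count now 1)
Step 12: +0 fires, +1 burnt (F count now 0)
Fire out after step 12
Initially T: 24, now '.': 35
Total burnt (originally-T cells now '.'): 23

Answer: 23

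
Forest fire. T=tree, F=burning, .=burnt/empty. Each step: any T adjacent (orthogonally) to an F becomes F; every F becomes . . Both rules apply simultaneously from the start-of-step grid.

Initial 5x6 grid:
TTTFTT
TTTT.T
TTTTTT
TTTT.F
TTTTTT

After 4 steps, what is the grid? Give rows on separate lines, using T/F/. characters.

Step 1: 5 trees catch fire, 2 burn out
  TTF.FT
  TTTF.T
  TTTTTF
  TTTT..
  TTTTTF
Step 2: 7 trees catch fire, 5 burn out
  TF...F
  TTF..F
  TTTFF.
  TTTT..
  TTTTF.
Step 3: 5 trees catch fire, 7 burn out
  F.....
  TF....
  TTF...
  TTTF..
  TTTF..
Step 4: 4 trees catch fire, 5 burn out
  ......
  F.....
  TF....
  TTF...
  TTF...

......
F.....
TF....
TTF...
TTF...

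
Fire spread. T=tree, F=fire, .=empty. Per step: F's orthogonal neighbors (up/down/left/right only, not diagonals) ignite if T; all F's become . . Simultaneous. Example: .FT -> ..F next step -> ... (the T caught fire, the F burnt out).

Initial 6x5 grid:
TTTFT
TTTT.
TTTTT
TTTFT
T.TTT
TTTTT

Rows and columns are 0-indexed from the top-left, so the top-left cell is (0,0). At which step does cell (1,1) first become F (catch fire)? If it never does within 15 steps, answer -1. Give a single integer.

Step 1: cell (1,1)='T' (+7 fires, +2 burnt)
Step 2: cell (1,1)='T' (+8 fires, +7 burnt)
Step 3: cell (1,1)='F' (+6 fires, +8 burnt)
  -> target ignites at step 3
Step 4: cell (1,1)='.' (+4 fires, +6 burnt)
Step 5: cell (1,1)='.' (+1 fires, +4 burnt)
Step 6: cell (1,1)='.' (+0 fires, +1 burnt)
  fire out at step 6

3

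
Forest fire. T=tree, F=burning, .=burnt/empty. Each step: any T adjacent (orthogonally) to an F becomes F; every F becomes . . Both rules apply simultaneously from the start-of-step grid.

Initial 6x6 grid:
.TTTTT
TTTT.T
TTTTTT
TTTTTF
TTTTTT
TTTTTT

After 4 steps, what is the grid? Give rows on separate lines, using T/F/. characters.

Step 1: 3 trees catch fire, 1 burn out
  .TTTTT
  TTTT.T
  TTTTTF
  TTTTF.
  TTTTTF
  TTTTTT
Step 2: 5 trees catch fire, 3 burn out
  .TTTTT
  TTTT.F
  TTTTF.
  TTTF..
  TTTTF.
  TTTTTF
Step 3: 5 trees catch fire, 5 burn out
  .TTTTF
  TTTT..
  TTTF..
  TTF...
  TTTF..
  TTTTF.
Step 4: 6 trees catch fire, 5 burn out
  .TTTF.
  TTTF..
  TTF...
  TF....
  TTF...
  TTTF..

.TTTF.
TTTF..
TTF...
TF....
TTF...
TTTF..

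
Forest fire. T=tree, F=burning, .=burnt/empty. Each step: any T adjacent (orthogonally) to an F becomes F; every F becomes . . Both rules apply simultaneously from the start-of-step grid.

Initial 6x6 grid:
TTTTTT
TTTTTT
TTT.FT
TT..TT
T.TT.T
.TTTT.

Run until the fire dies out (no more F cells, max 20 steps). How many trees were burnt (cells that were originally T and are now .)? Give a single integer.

Answer: 22

Derivation:
Step 1: +3 fires, +1 burnt (F count now 3)
Step 2: +4 fires, +3 burnt (F count now 4)
Step 3: +4 fires, +4 burnt (F count now 4)
Step 4: +3 fires, +4 burnt (F count now 3)
Step 5: +3 fires, +3 burnt (F count now 3)
Step 6: +3 fires, +3 burnt (F count now 3)
Step 7: +1 fires, +3 burnt (F count now 1)
Step 8: +1 fires, +1 burnt (F count now 1)
Step 9: +0 fires, +1 burnt (F count now 0)
Fire out after step 9
Initially T: 28, now '.': 30
Total burnt (originally-T cells now '.'): 22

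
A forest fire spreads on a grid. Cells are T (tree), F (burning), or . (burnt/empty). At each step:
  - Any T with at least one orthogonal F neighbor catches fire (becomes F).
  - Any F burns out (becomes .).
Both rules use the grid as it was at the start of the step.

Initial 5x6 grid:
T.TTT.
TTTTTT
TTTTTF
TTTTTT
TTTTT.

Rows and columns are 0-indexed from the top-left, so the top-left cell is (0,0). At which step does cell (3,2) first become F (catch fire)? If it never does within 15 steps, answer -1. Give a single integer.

Step 1: cell (3,2)='T' (+3 fires, +1 burnt)
Step 2: cell (3,2)='T' (+3 fires, +3 burnt)
Step 3: cell (3,2)='T' (+5 fires, +3 burnt)
Step 4: cell (3,2)='F' (+5 fires, +5 burnt)
  -> target ignites at step 4
Step 5: cell (3,2)='.' (+5 fires, +5 burnt)
Step 6: cell (3,2)='.' (+3 fires, +5 burnt)
Step 7: cell (3,2)='.' (+2 fires, +3 burnt)
Step 8: cell (3,2)='.' (+0 fires, +2 burnt)
  fire out at step 8

4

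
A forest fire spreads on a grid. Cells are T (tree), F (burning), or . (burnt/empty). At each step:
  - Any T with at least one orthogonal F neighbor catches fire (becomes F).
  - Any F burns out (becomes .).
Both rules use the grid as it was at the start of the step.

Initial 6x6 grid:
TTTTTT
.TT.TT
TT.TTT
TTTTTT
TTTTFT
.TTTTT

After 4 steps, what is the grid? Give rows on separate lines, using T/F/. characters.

Step 1: 4 trees catch fire, 1 burn out
  TTTTTT
  .TT.TT
  TT.TTT
  TTTTFT
  TTTF.F
  .TTTFT
Step 2: 6 trees catch fire, 4 burn out
  TTTTTT
  .TT.TT
  TT.TFT
  TTTF.F
  TTF...
  .TTF.F
Step 3: 6 trees catch fire, 6 burn out
  TTTTTT
  .TT.FT
  TT.F.F
  TTF...
  TF....
  .TF...
Step 4: 5 trees catch fire, 6 burn out
  TTTTFT
  .TT..F
  TT....
  TF....
  F.....
  .F....

TTTTFT
.TT..F
TT....
TF....
F.....
.F....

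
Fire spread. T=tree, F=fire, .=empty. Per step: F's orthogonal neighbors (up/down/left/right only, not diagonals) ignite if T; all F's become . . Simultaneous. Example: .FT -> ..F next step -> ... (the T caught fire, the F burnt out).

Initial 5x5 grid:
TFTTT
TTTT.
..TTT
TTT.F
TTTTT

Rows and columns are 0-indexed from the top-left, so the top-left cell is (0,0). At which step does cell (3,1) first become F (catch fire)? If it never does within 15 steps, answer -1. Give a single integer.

Step 1: cell (3,1)='T' (+5 fires, +2 burnt)
Step 2: cell (3,1)='T' (+5 fires, +5 burnt)
Step 3: cell (3,1)='T' (+4 fires, +5 burnt)
Step 4: cell (3,1)='T' (+2 fires, +4 burnt)
Step 5: cell (3,1)='F' (+2 fires, +2 burnt)
  -> target ignites at step 5
Step 6: cell (3,1)='.' (+1 fires, +2 burnt)
Step 7: cell (3,1)='.' (+0 fires, +1 burnt)
  fire out at step 7

5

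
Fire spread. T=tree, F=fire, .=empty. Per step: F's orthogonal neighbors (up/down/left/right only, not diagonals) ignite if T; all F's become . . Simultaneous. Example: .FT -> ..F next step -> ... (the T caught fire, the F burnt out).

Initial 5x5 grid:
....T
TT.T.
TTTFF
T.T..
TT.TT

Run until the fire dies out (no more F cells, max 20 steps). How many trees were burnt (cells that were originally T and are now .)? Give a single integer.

Answer: 10

Derivation:
Step 1: +2 fires, +2 burnt (F count now 2)
Step 2: +2 fires, +2 burnt (F count now 2)
Step 3: +2 fires, +2 burnt (F count now 2)
Step 4: +2 fires, +2 burnt (F count now 2)
Step 5: +1 fires, +2 burnt (F count now 1)
Step 6: +1 fires, +1 burnt (F count now 1)
Step 7: +0 fires, +1 burnt (F count now 0)
Fire out after step 7
Initially T: 13, now '.': 22
Total burnt (originally-T cells now '.'): 10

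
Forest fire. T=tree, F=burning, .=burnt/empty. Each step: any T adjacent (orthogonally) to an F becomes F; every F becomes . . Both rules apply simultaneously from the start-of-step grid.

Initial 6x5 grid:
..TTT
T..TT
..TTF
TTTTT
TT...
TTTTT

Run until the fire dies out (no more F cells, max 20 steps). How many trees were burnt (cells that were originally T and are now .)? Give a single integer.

Answer: 19

Derivation:
Step 1: +3 fires, +1 burnt (F count now 3)
Step 2: +4 fires, +3 burnt (F count now 4)
Step 3: +2 fires, +4 burnt (F count now 2)
Step 4: +2 fires, +2 burnt (F count now 2)
Step 5: +2 fires, +2 burnt (F count now 2)
Step 6: +2 fires, +2 burnt (F count now 2)
Step 7: +2 fires, +2 burnt (F count now 2)
Step 8: +1 fires, +2 burnt (F count now 1)
Step 9: +1 fires, +1 burnt (F count now 1)
Step 10: +0 fires, +1 burnt (F count now 0)
Fire out after step 10
Initially T: 20, now '.': 29
Total burnt (originally-T cells now '.'): 19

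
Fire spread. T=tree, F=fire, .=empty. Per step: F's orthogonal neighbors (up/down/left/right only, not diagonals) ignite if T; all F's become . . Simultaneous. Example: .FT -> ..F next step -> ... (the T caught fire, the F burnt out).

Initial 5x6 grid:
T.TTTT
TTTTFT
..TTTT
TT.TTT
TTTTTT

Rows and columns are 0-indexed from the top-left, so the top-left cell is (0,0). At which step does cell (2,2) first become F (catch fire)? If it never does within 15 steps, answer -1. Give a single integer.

Step 1: cell (2,2)='T' (+4 fires, +1 burnt)
Step 2: cell (2,2)='T' (+6 fires, +4 burnt)
Step 3: cell (2,2)='F' (+6 fires, +6 burnt)
  -> target ignites at step 3
Step 4: cell (2,2)='.' (+3 fires, +6 burnt)
Step 5: cell (2,2)='.' (+2 fires, +3 burnt)
Step 6: cell (2,2)='.' (+1 fires, +2 burnt)
Step 7: cell (2,2)='.' (+2 fires, +1 burnt)
Step 8: cell (2,2)='.' (+1 fires, +2 burnt)
Step 9: cell (2,2)='.' (+0 fires, +1 burnt)
  fire out at step 9

3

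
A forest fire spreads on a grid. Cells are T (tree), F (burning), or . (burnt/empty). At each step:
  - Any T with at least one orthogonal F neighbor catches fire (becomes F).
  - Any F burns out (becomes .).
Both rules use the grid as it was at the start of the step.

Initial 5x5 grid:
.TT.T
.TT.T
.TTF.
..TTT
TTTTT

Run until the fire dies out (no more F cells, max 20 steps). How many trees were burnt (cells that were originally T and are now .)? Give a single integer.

Step 1: +2 fires, +1 burnt (F count now 2)
Step 2: +5 fires, +2 burnt (F count now 5)
Step 3: +4 fires, +5 burnt (F count now 4)
Step 4: +2 fires, +4 burnt (F count now 2)
Step 5: +1 fires, +2 burnt (F count now 1)
Step 6: +0 fires, +1 burnt (F count now 0)
Fire out after step 6
Initially T: 16, now '.': 23
Total burnt (originally-T cells now '.'): 14

Answer: 14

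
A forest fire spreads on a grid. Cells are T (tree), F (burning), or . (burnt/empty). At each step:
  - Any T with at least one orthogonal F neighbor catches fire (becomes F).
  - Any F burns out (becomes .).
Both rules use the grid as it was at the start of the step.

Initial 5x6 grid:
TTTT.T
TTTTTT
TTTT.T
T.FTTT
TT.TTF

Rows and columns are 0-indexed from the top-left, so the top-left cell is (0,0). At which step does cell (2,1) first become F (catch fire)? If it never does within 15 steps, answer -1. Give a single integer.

Step 1: cell (2,1)='T' (+4 fires, +2 burnt)
Step 2: cell (2,1)='F' (+6 fires, +4 burnt)
  -> target ignites at step 2
Step 3: cell (2,1)='.' (+5 fires, +6 burnt)
Step 4: cell (2,1)='.' (+6 fires, +5 burnt)
Step 5: cell (2,1)='.' (+2 fires, +6 burnt)
Step 6: cell (2,1)='.' (+1 fires, +2 burnt)
Step 7: cell (2,1)='.' (+0 fires, +1 burnt)
  fire out at step 7

2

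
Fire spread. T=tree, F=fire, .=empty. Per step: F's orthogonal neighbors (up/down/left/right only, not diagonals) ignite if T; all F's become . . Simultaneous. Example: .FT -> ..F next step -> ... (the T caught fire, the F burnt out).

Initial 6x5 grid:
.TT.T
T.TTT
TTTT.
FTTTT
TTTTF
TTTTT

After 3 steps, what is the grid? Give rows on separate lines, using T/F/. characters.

Step 1: 6 trees catch fire, 2 burn out
  .TT.T
  T.TTT
  FTTT.
  .FTTF
  FTTF.
  TTTTF
Step 2: 8 trees catch fire, 6 burn out
  .TT.T
  F.TTT
  .FTT.
  ..FF.
  .FF..
  FTTF.
Step 3: 4 trees catch fire, 8 burn out
  .TT.T
  ..TTT
  ..FF.
  .....
  .....
  .FF..

.TT.T
..TTT
..FF.
.....
.....
.FF..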